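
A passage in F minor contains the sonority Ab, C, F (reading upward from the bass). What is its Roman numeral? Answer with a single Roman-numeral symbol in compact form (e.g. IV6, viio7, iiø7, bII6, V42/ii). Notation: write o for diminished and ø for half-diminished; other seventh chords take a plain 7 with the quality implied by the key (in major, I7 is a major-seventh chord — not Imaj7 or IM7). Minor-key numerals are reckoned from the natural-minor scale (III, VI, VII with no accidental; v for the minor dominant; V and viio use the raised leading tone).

i6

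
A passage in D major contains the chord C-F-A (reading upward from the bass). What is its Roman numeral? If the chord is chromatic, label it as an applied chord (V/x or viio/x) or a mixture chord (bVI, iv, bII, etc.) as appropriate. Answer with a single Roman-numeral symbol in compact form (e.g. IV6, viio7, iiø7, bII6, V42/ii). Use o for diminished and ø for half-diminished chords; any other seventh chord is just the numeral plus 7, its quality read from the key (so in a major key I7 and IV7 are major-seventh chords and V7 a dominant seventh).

Stacked in thirds the chord is F-A-C: a major triad on F.
F is the lowered third degree of D major (diatonic 3 would be F#). This is a major triad on the lowered third degree, borrowed from the parallel minor.
With C in the bass the chord is in second inversion, so the figured bass is 64.

bIII64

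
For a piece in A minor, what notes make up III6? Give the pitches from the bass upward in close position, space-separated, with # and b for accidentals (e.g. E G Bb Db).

E G C

The numeral's case and figure indicate a major triad. In A minor its root, the mediant, is C.
That chord is spelled C-E-G.
The figured bass 6 indicates first inversion, placing the third (E) in the bass: E-G-C.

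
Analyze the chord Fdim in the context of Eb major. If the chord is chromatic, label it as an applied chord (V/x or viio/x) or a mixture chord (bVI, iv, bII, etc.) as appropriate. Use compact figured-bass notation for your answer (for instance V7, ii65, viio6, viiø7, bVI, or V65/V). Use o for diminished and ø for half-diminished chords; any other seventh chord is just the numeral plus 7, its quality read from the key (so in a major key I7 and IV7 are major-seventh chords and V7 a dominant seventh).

iio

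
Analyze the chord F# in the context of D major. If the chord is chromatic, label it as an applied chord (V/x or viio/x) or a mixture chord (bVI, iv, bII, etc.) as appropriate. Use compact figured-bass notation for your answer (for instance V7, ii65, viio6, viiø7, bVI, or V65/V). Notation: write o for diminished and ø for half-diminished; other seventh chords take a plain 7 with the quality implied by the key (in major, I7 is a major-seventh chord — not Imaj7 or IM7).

Stacked in thirds the chord is F#-A#-C#: a major triad on F#.
F# is not a diatonic chord root with this quality in D major, but it lies a perfect fifth above B (vi), so the chord functions as an applied dominant of vi.

V/vi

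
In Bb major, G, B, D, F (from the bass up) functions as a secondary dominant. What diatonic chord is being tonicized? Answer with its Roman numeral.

ii

The chord is a dominant seventh chord on G.
A dominant resolves down a perfect fifth: G → C. In Bb major, C is scale degree 2, i.e. ii.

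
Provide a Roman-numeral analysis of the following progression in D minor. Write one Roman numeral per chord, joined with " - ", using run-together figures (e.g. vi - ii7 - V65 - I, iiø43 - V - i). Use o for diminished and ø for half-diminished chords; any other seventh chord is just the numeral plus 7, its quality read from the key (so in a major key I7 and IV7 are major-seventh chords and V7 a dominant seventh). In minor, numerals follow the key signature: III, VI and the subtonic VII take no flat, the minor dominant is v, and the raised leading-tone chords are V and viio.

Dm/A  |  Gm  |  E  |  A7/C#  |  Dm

i64 - iv - V/V - V65 - i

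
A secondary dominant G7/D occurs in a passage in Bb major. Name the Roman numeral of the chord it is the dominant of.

The chord is a dominant seventh chord on G.
A dominant resolves down a perfect fifth: G → C. In Bb major, C is scale degree 2, i.e. ii.

ii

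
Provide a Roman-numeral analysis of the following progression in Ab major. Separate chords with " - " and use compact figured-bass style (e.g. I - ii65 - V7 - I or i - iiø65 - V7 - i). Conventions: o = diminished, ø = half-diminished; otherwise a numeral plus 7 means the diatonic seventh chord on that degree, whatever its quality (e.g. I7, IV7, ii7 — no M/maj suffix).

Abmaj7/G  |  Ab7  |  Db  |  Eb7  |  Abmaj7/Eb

I42 - V7/IV - IV - V7 - I43

Abmaj7/G has root Ab, degree 1 in Ab major, so I42.
Ab7: a dominant seventh chord on Ab, the applied dominant of IV → V7/IV.
Db has root Db, degree 4 in Ab major, so IV.
Eb7 has root Eb, degree 5 in Ab major, so V7.
Abmaj7/Eb has root Ab, degree 1 in Ab major, so I43.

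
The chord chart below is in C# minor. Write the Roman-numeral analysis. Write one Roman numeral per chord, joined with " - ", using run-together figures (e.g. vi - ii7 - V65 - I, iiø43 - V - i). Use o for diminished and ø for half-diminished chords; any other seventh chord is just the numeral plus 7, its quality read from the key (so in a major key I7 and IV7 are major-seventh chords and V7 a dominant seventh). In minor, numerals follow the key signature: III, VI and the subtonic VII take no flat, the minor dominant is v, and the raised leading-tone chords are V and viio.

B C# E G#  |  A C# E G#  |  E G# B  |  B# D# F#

i42 - VI7 - III - viio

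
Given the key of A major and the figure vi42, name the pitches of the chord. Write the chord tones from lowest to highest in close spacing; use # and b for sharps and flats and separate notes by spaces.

In A major, the submediant is F#, and the diatonic chord built there is a minor seventh chord.
Stacking thirds from F# gives F#-A-C#-E.
The figured bass 42 indicates third inversion, placing the seventh (E) in the bass: E-F#-A-C#.

E F# A C#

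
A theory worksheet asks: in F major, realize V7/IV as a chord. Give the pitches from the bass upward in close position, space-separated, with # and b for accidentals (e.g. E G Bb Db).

V7/IV is a secondary dominant — the dominant seventh of IV. IV in F major is Bb, so the applied chord's root is F, a perfect fifth above.
Building a dominant seventh chord on F gives F-A-C-Eb.

F A C Eb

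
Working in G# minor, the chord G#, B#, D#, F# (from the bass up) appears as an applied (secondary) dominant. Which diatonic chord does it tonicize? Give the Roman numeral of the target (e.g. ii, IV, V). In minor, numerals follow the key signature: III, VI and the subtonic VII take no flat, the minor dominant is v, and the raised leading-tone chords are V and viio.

The chord is a dominant seventh chord on G#.
A dominant resolves down a perfect fifth: G# → C#. In G# minor, C# is scale degree 4, i.e. iv.

iv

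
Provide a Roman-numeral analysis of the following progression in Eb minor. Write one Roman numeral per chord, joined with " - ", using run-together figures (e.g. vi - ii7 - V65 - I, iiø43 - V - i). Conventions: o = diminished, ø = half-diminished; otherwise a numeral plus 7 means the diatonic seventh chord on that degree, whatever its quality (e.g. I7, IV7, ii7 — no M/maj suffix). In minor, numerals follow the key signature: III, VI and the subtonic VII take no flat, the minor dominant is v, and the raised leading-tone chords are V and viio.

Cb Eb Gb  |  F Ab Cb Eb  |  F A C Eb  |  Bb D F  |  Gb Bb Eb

VI - iiø7 - V7/V - V - i6

Cb-Eb-Gb: root Cb is the submediant; major triad there is VI.
F-Ab-Cb-Eb: half-diminished seventh chord on F = scale degree 2 → iiø7.
F-A-C-Eb: a dominant seventh chord on F, the applied dominant of V → V7/V.
Bb-D-F: major triad on Bb = scale degree 5 → V.
Gb-Bb-Eb: minor triad on Eb = scale degree 1 → i6.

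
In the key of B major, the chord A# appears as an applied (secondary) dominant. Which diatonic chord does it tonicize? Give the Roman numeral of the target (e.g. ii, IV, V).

The chord is a major triad on A#.
A dominant resolves down a perfect fifth: A# → D#. In B major, D# is scale degree 3, i.e. iii.

iii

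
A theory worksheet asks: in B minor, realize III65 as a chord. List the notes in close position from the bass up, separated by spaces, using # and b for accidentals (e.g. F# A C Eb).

F# A C# D

In B minor, scale degree 3 is D, and the diatonic chord built there is a major seventh chord.
Stacking thirds from D gives D-F#-A-C#.
With the 65 figure the chord is in first inversion; from the bass F# upward in close position it reads F#-A-C#-D.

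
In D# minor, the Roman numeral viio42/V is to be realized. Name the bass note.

F#

The applied chord viio42/V is rooted on G##: G##-B#-D#-F#.
The figure 42 means third inversion — the seventh is in the bass.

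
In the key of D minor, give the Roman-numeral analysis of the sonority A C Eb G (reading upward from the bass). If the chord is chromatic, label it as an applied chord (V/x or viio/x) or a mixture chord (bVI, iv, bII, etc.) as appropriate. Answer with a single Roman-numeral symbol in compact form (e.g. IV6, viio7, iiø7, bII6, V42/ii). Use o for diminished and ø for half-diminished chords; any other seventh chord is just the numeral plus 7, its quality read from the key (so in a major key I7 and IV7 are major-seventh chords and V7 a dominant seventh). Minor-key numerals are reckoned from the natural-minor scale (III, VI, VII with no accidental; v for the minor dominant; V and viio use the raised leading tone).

The pitches A-C-Eb-G form a half-diminished seventh chord rooted on A.
A sits a half step below Bb (VI in D minor); a diminished chord there is the applied leading-tone chord of VI.

viiø7/VI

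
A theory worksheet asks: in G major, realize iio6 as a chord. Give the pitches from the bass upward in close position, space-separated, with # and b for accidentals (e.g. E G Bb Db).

iio6 is the diminished supertonic triad, borrowed from the parallel minor. In G major that root is A.
So the chord is A-C-Eb, a diminished triad.
With the 6 figure the chord is in first inversion; from the bass C upward in close position it reads C-Eb-A.

C Eb A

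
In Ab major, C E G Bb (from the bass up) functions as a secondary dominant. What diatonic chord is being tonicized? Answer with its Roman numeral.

vi

The chord is a dominant seventh chord on C.
A dominant resolves down a perfect fifth: C → F. In Ab major, F is scale degree 6, i.e. vi.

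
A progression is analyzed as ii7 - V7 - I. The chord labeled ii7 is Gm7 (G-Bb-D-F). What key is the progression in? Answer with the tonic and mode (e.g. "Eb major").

The chord Gm7 is a minor seventh chord rooted on G; its label is ii7.
Counting down one scale step from G places the tonic on F; a minor seventh chord on degree 2 is diatonic only in major.

F major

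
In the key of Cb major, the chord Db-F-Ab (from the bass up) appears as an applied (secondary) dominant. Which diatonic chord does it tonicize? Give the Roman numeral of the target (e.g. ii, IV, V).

V

The chord is a major triad on Db.
A dominant resolves down a perfect fifth: Db → Gb. In Cb major, Gb is scale degree 5, i.e. V.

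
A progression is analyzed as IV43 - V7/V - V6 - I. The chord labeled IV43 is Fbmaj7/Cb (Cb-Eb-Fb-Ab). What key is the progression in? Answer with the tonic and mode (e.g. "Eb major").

Cb major

The anchor chord is a major seventh chord on Fb, labeled IV43.
IV43 on Fb implies Fb is the subdominant; that puts the tonic at Cb, and the uppercase numeral fits major mode.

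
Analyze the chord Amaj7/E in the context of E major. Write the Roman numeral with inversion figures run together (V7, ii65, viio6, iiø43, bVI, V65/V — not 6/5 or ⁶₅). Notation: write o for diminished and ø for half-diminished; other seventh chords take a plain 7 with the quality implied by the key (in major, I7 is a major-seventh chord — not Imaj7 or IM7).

IV43

The pitches A-C#-E-G# form a major seventh chord rooted on A.
A is scale degree 4 in E major, and a major seventh chord on that degree is written IV7.
With E in the bass the chord is in second inversion, so the figured bass is 43.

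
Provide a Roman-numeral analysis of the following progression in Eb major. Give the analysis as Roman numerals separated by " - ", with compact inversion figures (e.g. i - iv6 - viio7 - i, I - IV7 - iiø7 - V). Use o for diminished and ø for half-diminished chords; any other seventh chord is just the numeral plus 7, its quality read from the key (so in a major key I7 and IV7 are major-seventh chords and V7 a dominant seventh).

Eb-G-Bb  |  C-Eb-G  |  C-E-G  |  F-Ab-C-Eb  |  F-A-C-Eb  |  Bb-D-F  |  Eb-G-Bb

I - vi - V/ii - ii7 - V7/V - V - I

Eb-G-Bb: major triad on Eb = scale degree 1 → I.
C-Eb-G has root C, degree 6 in Eb major, so vi.
C-E-G: chromatic; C is V of ii, so V/ii.
F-Ab-C-Eb: minor seventh chord on F = scale degree 2 → ii7.
F-A-C-Eb is the secondary dominant of V (dominant seventh chord on F): V7/V.
Bb-D-F: root Bb is the dominant; major triad there is V.
Eb-G-Bb has root Eb, degree 1 in Eb major, so I.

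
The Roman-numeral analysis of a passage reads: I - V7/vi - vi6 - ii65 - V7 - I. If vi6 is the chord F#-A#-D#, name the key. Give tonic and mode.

The chord D#m/F# is a minor triad rooted on D#; its label is vi6.
Counting down 5 scale steps from D# places the tonic on F#; a minor triad on degree 6 is diatonic only in major.

F# major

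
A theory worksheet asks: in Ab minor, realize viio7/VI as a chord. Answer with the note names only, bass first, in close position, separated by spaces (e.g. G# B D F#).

Eb Gb Bbb Dbb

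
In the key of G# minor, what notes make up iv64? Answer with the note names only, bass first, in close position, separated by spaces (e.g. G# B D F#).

G# C# E

The numeral's case and figure indicate a minor triad. In G# minor its root, scale degree 4, is C#.
Stacking thirds from C# gives C#-E-G#.
The figured bass 64 indicates second inversion, placing the fifth (G#) in the bass: G#-C#-E.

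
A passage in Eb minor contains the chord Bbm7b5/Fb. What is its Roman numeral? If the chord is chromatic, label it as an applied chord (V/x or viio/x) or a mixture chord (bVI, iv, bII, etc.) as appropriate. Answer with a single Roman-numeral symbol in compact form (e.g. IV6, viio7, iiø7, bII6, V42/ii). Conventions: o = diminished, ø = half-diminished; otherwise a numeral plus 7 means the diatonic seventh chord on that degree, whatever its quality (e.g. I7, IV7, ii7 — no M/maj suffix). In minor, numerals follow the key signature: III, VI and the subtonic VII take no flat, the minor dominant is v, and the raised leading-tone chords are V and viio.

Stacked in thirds the chord is Bb-Db-Fb-Ab: a half-diminished seventh chord on Bb.
Bb sits a half step below Cb (VI in Eb minor); a diminished chord there is the applied leading-tone chord of VI.
With Fb in the bass the chord is in second inversion, so the figured bass is 43.

viiø43/VI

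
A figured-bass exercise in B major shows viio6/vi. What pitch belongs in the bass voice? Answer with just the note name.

A#

The applied chord viio6/vi is rooted on F##: F##-A#-C#.
The figure 6 means first inversion — the third is in the bass.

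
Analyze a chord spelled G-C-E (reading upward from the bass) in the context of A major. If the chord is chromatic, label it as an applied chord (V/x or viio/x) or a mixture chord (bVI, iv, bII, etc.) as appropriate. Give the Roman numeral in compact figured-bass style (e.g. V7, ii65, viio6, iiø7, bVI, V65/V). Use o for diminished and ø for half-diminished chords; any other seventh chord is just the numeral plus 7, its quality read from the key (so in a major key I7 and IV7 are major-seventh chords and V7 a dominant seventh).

bIII64

The pitches C-E-G form a major triad rooted on C.
C is the lowered third degree of A major (diatonic 3 would be C#). This is a major triad on the lowered third degree, borrowed from the parallel minor.
With G in the bass the chord is in second inversion, so the figured bass is 64.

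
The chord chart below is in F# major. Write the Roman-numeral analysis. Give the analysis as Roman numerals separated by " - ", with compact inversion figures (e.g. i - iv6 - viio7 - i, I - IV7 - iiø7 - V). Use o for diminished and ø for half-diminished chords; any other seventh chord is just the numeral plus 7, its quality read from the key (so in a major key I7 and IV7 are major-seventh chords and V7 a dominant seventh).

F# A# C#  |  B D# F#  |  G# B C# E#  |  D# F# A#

F#-A#-C#: major triad on F# = scale degree 1 → I.
B-D#-F#: root B is the subdominant; major triad there is IV.
G#-B-C#-E#: dominant seventh chord on C# = scale degree 5 → V43.
D#-F#-A#: root D# is the submediant; minor triad there is vi.

I - IV - V43 - vi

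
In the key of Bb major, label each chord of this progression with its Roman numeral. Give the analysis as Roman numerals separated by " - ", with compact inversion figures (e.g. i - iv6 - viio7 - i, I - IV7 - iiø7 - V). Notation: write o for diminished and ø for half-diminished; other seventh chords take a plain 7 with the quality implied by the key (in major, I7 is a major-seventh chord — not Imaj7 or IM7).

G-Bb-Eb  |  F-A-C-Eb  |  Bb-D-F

IV6 - V7 - I

G-Bb-Eb has root Eb, degree 4 in Bb major, so IV6.
F-A-C-Eb has root F, degree 5 in Bb major, so V7.
Bb-D-F: major triad on Bb = scale degree 1 → I.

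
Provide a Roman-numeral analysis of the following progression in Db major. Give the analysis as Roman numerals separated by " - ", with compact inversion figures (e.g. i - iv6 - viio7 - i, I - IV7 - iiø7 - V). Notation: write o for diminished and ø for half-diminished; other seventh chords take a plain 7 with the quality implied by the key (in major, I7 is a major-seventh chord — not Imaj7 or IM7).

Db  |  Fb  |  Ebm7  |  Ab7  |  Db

Db: root Db is the tonic; major triad there is I.
Fb is non-diatonic — bIII, a mixture chord from Db minor.
Ebm7: minor seventh chord on Eb = scale degree 2 → ii7.
Ab7: root Ab is the dominant; dominant seventh chord there is V7.
Db: root Db is the tonic; major triad there is I.

I - bIII - ii7 - V7 - I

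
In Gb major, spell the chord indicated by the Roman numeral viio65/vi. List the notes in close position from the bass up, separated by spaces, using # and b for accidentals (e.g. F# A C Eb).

F Ab Cb D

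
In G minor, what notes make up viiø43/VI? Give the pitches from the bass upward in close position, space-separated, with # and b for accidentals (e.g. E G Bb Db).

viiø43/VI is a secondary leading-tone chord. The target VI is Eb in G minor; the applied chord is rooted a semitone below, on D.
Building a half-diminished seventh chord on D gives D-F-Ab-C.
The figured bass 43 indicates second inversion, placing the fifth (Ab) in the bass: Ab-C-D-F.

Ab C D F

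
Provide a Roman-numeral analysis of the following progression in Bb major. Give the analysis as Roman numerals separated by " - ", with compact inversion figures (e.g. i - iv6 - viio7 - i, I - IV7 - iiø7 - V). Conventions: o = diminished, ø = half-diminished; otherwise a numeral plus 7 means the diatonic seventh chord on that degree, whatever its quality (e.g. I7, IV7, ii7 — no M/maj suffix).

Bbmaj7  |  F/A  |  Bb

I7 - V6 - I

Bbmaj7 has root Bb, degree 1 in Bb major, so I7.
F/A has root F, degree 5 in Bb major, so V6.
Bb: major triad on Bb = scale degree 1 → I.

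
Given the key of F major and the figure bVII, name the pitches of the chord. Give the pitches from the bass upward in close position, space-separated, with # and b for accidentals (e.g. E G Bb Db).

Eb G Bb

bVII is a major triad on the lowered seventh degree (the subtonic), borrowed from the parallel minor. In F major that root is Eb.
So the chord is Eb-G-Bb.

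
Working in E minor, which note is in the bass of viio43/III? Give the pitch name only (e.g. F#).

C

The applied chord viio43/III is rooted on F#: F#-A-C-Eb.
The figure 43 means second inversion — the fifth is in the bass.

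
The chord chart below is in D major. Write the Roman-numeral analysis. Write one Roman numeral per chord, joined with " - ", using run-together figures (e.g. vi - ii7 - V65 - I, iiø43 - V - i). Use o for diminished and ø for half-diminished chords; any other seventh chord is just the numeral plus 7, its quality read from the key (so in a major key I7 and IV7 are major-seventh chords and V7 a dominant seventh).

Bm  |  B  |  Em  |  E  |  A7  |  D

vi - V/ii - ii - V/V - V7 - I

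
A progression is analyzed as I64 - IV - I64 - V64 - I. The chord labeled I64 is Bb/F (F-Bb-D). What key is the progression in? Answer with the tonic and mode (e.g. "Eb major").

I64 is given as F-Bb-D — a major triad with root Bb.
If Bb is scale degree 1 and the mode makes that degree carry a major triad, the tonic is Bb and the mode is major.

Bb major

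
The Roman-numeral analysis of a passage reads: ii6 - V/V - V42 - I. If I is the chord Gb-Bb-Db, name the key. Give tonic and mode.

The anchor chord is a major triad on Gb, labeled I.
If Gb is scale degree 1 and the mode makes that degree carry a major triad, the tonic is Gb and the mode is major.

Gb major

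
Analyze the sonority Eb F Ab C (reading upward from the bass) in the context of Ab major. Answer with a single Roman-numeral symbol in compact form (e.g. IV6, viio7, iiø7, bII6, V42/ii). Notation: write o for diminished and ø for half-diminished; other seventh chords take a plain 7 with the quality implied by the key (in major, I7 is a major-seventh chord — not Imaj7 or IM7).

vi42

Stacked in thirds the chord is F-Ab-C-Eb: a minor seventh chord on F.
F is scale degree 6 in Ab major, and a minor seventh chord on that degree is written vi7.
With Eb in the bass the chord is in third inversion, so the figured bass is 42.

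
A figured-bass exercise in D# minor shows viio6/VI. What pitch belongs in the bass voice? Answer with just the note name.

C#

The applied chord viio6/VI is rooted on A#: A#-C#-E.
The figure 6 means first inversion — the third is in the bass.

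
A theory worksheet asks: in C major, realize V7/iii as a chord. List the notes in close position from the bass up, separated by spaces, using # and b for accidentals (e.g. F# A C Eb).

B D# F# A

V7/iii is a secondary dominant — the dominant seventh of iii. iii in C major is E, so the applied chord's root is B, a perfect fifth above.
Building a dominant seventh chord on B gives B-D#-F#-A.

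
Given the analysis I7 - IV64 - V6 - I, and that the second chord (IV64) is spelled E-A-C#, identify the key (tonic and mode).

E major

The anchor chord is a major triad on A, labeled IV64.
Counting down 3 scale steps from A places the tonic on E; a major triad on degree 4 is diatonic only in major.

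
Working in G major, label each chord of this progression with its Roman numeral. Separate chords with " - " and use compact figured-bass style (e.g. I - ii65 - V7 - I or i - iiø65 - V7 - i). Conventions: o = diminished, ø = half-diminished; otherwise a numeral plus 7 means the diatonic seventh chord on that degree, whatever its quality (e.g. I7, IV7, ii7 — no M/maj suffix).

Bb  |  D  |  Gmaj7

Bb: Bb with this quality isn't in the key; it's bIII, borrowed from the parallel minor.
D has root D, degree 5 in G major, so V.
Gmaj7: root G is the tonic; major seventh chord there is I7.

bIII - V - I7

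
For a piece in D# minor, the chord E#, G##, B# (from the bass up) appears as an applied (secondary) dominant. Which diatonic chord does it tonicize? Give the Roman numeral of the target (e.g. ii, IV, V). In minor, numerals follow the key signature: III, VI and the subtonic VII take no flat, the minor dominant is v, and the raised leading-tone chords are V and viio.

V

The chord is a major triad on E#.
A dominant resolves down a perfect fifth: E# → A#. In D# minor, A# is scale degree 5, i.e. V.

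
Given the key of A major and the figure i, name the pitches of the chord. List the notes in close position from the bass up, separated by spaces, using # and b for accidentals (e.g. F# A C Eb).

A C E

Scale degree 1 in A major is A; here the chord built on it is altered to a minor triad. i is the minor tonic, borrowed from the parallel minor.
So the chord is A-C-E, a minor triad.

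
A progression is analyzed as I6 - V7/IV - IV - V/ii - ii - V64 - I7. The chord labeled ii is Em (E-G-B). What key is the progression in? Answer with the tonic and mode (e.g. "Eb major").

ii is given as E-G-B — a minor triad with root E.
If E is scale degree 2 and the mode makes that degree carry a minor triad, the tonic is D and the mode is major.

D major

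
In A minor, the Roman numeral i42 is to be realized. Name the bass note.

G

i in A minor has root A; the chord is A-C-E-G.
The figure 42 means third inversion — the seventh is in the bass.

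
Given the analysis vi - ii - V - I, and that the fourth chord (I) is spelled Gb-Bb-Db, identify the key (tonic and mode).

Gb major

The anchor chord is a major triad on Gb, labeled I.
If Gb is scale degree 1 and the mode makes that degree carry a major triad, the tonic is Gb and the mode is major.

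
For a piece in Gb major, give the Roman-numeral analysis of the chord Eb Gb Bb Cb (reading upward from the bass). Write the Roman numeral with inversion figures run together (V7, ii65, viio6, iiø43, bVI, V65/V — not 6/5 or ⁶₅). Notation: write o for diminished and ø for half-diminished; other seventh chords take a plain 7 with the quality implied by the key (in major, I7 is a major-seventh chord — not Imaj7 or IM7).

IV65

The pitches Cb-Eb-Gb-Bb form a major seventh chord rooted on Cb.
Cb is scale degree 4 in Gb major, and a major seventh chord on that degree is written IV7.
With Eb in the bass the chord is in first inversion, so the figured bass is 65.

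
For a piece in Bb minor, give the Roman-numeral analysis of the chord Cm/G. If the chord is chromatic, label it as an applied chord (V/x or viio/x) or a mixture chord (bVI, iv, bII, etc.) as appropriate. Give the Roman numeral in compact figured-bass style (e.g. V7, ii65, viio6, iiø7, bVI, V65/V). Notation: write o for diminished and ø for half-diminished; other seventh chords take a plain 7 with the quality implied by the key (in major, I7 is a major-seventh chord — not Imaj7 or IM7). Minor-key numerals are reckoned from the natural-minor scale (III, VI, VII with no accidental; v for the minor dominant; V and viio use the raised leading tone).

The pitches C-Eb-G form a minor triad rooted on C.
C is the second degree of Bb minor. This is the minor supertonic, borrowed from the parallel major (the Dorian ii).
With G in the bass the chord is in second inversion, so the figured bass is 64.

ii64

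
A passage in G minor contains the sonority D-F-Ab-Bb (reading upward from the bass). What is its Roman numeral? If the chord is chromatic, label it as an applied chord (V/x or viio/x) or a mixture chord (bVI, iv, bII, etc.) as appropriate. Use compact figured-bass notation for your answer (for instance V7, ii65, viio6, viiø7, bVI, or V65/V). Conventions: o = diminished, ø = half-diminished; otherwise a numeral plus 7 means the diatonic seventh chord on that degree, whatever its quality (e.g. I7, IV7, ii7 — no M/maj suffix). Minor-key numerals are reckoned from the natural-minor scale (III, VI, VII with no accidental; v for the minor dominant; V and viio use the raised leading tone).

Stacked in thirds the chord is Bb-D-F-Ab: a dominant seventh chord on Bb.
Bb is not a diatonic chord root with this quality in G minor, but it lies a perfect fifth above Eb (VI), so the chord functions as an applied dominant of VI.
With D in the bass the chord is in first inversion, so the figured bass is 65.

V65/VI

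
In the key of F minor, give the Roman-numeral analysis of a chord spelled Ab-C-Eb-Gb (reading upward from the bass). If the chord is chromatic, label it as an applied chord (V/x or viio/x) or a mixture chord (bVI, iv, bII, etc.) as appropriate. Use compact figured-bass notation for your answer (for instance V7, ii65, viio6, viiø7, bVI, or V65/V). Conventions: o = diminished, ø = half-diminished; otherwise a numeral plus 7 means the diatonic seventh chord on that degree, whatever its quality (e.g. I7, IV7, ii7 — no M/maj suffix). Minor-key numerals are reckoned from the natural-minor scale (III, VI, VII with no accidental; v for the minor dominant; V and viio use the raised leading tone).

V7/VI

The pitches Ab-C-Eb-Gb form a dominant seventh chord rooted on Ab.
Ab is not a diatonic chord root with this quality in F minor, but it lies a perfect fifth above Db (VI), so the chord functions as an applied dominant of VI.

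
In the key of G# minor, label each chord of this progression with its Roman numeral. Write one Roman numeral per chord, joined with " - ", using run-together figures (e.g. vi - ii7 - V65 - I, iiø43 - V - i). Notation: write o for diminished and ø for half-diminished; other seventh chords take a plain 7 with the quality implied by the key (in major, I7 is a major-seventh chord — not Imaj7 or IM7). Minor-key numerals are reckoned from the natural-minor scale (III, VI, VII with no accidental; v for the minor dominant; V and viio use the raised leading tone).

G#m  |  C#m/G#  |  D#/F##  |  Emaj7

i - iv64 - V6 - VI7

G#m has root G#, degree 1 in G# minor, so i.
C#m/G#: minor triad on C# = scale degree 4 → iv64.
D#/F## has root D#, degree 5 in G# minor, so V6.
Emaj7 has root E, degree 6 in G# minor, so VI7.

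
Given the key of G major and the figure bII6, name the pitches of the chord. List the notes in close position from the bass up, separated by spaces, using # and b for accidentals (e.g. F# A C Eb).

C Eb Ab

Scale degree 2 in G major is A; lowering it a half step gives Ab. bII6 is the Neapolitan sixth — a major triad on the lowered second degree, here in its customary first inversion.
So the chord is Ab-C-Eb.
The figured bass 6 indicates first inversion, placing the third (C) in the bass: C-Eb-Ab.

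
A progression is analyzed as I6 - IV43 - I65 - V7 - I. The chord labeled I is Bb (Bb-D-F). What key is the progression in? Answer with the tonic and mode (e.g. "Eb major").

Bb major

The chord Bb is a major triad rooted on Bb; its label is I.
If Bb is scale degree 1 and the mode makes that degree carry a major triad, the tonic is Bb and the mode is major.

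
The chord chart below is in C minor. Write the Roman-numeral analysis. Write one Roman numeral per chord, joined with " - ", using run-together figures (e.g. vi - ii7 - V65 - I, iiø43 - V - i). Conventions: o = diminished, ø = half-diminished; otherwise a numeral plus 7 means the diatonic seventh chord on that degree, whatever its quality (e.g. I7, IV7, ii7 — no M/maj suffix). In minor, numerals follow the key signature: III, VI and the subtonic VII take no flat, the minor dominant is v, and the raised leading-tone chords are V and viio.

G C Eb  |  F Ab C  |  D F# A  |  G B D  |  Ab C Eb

G-C-Eb: root C is the tonic; minor triad there is i64.
F-Ab-C: root F is the subdominant; minor triad there is iv.
D-F#-A: chromatic; D is V of V, so V/V.
G-B-D has root G, degree 5 in C minor, so V.
Ab-C-Eb: major triad on Ab = scale degree 6 → VI.

i64 - iv - V/V - V - VI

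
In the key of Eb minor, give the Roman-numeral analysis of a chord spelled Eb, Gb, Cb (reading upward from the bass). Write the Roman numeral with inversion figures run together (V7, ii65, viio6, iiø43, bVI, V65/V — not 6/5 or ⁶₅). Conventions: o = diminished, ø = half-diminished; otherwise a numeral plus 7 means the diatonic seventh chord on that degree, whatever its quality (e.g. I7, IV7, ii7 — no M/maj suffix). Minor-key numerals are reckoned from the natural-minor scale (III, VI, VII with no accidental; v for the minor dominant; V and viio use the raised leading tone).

VI6

The pitches Cb-Eb-Gb form a major triad rooted on Cb.
Cb is scale degree 6 in Eb minor, and a major triad on that degree is written VI.
With Eb in the bass the chord is in first inversion, so the figured bass is 6.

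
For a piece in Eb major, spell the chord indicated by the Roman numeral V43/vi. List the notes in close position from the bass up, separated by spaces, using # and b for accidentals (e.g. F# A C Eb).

V43/vi is a secondary dominant — the dominant seventh of vi. vi in Eb major is C, so the applied chord's root is G, a perfect fifth above.
Building a dominant seventh chord on G gives G-B-D-F.
With the 43 figure the chord is in second inversion; from the bass D upward in close position it reads D-F-G-B.

D F G B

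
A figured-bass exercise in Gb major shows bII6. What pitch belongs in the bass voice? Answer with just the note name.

Cb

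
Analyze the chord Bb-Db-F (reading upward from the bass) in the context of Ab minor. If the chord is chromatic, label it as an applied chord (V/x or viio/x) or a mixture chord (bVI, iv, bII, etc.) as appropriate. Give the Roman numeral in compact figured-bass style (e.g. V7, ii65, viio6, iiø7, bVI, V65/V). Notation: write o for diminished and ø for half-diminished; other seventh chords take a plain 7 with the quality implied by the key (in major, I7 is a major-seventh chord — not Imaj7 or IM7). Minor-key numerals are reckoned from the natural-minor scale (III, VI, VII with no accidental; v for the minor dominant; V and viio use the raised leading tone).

ii

The pitches Bb-Db-F form a minor triad rooted on Bb.
Bb is the second degree of Ab minor. This is the minor supertonic, borrowed from the parallel major (the Dorian ii).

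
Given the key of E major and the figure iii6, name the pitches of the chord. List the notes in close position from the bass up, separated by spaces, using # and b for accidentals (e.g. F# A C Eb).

B D# G#

In E major, the third degree is G#, and the diatonic chord built there is a minor triad.
Stacking thirds from G# gives G#-B-D#.
With the 6 figure the chord is in first inversion; from the bass B upward in close position it reads B-D#-G#.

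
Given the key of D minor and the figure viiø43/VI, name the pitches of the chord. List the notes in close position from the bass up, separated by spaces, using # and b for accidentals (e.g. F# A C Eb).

Eb G A C

The slash marks an applied leading-tone chord: viio of VI. In D minor, VI is Bb, so the leading tone to it is A, a half step below.
Building a half-diminished seventh chord on A gives A-C-Eb-G.
The figured bass 43 indicates second inversion, placing the fifth (Eb) in the bass: Eb-G-A-C.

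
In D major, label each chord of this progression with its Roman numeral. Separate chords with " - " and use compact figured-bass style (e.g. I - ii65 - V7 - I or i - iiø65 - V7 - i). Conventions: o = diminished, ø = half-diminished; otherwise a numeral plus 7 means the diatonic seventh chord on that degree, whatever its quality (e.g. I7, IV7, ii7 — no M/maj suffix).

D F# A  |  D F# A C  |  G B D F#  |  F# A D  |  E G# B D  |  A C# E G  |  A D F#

D-F#-A: major triad on D = scale degree 1 → I.
D-F#-A-C: a dominant seventh chord on D, the applied dominant of IV → V7/IV.
G-B-D-F#: major seventh chord on G = scale degree 4 → IV7.
F#-A-D: major triad on D = scale degree 1 → I6.
E-G#-B-D: chromatic; E is V of V, so V7/V.
A-C#-E-G: root A is the dominant; dominant seventh chord there is V7.
A-D-F#: root D is the tonic; major triad there is I64.

I - V7/IV - IV7 - I6 - V7/V - V7 - I64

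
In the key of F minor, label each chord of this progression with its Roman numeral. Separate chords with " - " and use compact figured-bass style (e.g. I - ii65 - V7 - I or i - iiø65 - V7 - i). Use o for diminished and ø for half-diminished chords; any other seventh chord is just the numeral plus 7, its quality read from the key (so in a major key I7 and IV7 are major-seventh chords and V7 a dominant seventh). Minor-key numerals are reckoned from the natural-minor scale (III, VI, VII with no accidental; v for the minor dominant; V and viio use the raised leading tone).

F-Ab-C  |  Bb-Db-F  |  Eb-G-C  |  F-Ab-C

F-Ab-C: root F is the tonic; minor triad there is i.
Bb-Db-F has root Bb, degree 4 in F minor, so iv.
Eb-G-C: root C is the dominant; minor triad there is v6.
F-Ab-C: minor triad on F = scale degree 1 → i.

i - iv - v6 - i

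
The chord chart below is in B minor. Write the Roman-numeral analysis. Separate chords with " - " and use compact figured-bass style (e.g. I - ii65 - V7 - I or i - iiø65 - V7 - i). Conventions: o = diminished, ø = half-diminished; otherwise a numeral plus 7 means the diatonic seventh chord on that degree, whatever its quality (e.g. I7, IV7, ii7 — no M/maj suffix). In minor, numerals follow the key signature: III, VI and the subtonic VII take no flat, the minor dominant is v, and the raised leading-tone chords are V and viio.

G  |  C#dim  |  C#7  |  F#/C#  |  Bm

G: major triad on G = scale degree 6 → VI.
C#dim has root C#, degree 2 in B minor, so iio.
C#7 is the secondary dominant of V (dominant seventh chord on C#): V7/V.
F#/C#: root F# is the dominant; major triad there is V64.
Bm has root B, degree 1 in B minor, so i.

VI - iio - V7/V - V64 - i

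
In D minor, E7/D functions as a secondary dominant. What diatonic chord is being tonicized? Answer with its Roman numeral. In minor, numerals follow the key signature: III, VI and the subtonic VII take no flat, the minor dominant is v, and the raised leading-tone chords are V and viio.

V

The chord is a dominant seventh chord on E.
A dominant resolves down a perfect fifth: E → A. In D minor, A is scale degree 5, i.e. V.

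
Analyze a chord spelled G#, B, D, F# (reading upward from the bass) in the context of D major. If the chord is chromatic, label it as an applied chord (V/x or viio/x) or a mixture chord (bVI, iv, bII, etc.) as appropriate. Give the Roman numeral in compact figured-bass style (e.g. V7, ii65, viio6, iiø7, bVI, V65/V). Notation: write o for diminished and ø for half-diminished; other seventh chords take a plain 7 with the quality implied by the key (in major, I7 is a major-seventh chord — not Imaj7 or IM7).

The pitches G#-B-D-F# form a half-diminished seventh chord rooted on G#.
G# sits a half step below A (V in D major); a diminished chord there is the applied leading-tone chord of V.

viiø7/V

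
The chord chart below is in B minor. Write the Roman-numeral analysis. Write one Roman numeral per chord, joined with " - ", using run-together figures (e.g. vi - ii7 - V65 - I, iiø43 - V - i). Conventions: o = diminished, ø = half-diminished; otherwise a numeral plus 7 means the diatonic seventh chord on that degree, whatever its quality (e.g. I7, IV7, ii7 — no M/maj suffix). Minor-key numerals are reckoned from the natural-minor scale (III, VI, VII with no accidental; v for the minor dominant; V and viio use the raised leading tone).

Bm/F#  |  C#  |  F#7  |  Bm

i64 - V/V - V7 - i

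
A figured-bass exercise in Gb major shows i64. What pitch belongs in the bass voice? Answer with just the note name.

Db

i in Gb major has root Gb; the chord is Gb-Bbb-Db.
The figure 64 means second inversion — the fifth is in the bass.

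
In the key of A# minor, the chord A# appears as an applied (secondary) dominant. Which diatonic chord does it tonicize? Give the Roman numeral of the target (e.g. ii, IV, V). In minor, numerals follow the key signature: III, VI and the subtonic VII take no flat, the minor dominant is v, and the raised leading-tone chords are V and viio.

iv

The chord is a major triad on A#.
A dominant resolves down a perfect fifth: A# → D#. In A# minor, D# is scale degree 4, i.e. iv.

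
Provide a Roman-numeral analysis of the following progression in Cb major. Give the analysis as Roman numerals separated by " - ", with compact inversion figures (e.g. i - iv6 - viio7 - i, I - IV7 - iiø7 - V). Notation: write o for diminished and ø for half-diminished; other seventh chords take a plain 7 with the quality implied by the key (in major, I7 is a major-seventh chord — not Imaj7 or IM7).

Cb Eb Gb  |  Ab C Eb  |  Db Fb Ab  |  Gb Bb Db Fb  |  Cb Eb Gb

Cb-Eb-Gb has root Cb, degree 1 in Cb major, so I.
Ab-C-Eb: chromatic; Ab is V of ii, so V/ii.
Db-Fb-Ab: root Db is the supertonic; minor triad there is ii.
Gb-Bb-Db-Fb: dominant seventh chord on Gb = scale degree 5 → V7.
Cb-Eb-Gb: major triad on Cb = scale degree 1 → I.

I - V/ii - ii - V7 - I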